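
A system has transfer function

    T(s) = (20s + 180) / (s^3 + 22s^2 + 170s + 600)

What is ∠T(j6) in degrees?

At s = j6: numerator = 180 + j120, denominator = -192 + j804.
∠T = ∠num − ∠den = 33.690° − (103.43°) = -69.74°.

∠T(j6) ≈ -69.74°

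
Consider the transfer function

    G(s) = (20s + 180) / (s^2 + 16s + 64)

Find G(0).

Set s = 0: G(0) = (180) / (64) = 45/16.

G(0) = 45/16 ≈ 2.812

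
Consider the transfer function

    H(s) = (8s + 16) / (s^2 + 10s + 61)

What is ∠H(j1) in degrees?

∠H(j1) ≈ 17.10°

At s = j1: numerator = 16 + j8, denominator = 60 + j10.
∠H = ∠num − ∠den = 26.565° − (9.4623°) = 17.10°.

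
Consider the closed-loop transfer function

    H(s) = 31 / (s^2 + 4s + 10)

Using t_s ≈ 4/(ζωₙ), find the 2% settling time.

t_s ≈ 2 s

Comparing s^2 + 4s + 10 to s^2 + 2ζωₙs + ωₙ²: ωₙ = √10 ≈ 3.162 rad/s and ζ = 4/(2·√10) ≈ 0.6325.
ζωₙ = 4/2 = 2, so t_s ≈ 4/(ζωₙ) = 4/2 = 2 s.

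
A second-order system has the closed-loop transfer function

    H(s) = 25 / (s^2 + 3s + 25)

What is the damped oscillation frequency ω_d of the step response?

ω_d ≈ 4.770 rad/s

Comparing s^2 + 3s + 25 to s^2 + 2ζωₙs + ωₙ²: ωₙ = 5 rad/s and ζ = 3/(2·5) = 0.3.
ζωₙ = 3/2 = 1.5, so ω_d = ωₙ√(1−ζ²) = √(ωₙ² − (ζωₙ)²) = √(25 − 1.5²) = √22.75 ≈ 4.770 rad/s.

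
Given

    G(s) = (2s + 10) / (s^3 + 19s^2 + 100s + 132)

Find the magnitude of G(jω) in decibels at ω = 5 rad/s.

|G(j5)|_dB ≈ -31.1 dB

Substitute s = j5: numerator = 10 + j10, denominator = -343 + j375.
|G(j5)| = |10 + j10| / |-343 + j375| = 14.142 / 508.21 ≈ 0.02783.
In decibels: 20·log₁₀(0.02783) ≈ -31.1 dB.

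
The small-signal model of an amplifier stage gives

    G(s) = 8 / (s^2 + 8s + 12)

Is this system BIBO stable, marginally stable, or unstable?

stable

The denominator s^2 + 8s + 12 factors as (s + 2)(s + 6), giving poles at s = -2, -6.
Since all poles lie strictly in the left half-plane, the system is stable.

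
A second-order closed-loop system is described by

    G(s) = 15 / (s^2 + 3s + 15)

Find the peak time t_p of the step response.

Comparing s^2 + 3s + 15 to s^2 + 2ζωₙs + ωₙ²: ωₙ = √15 ≈ 3.873 rad/s and ζ = 3/(2·√15) ≈ 0.3873.
ζωₙ = 3/2 = 1.5, so ω_d = ωₙ√(1−ζ²) = √(ωₙ² − (ζωₙ)²) = √(15 − 1.5²) = √12.75 ≈ 3.571 rad/s.
t_p = π/ω_d = π/3.571 ≈ 0.8798 s.

t_p ≈ 0.8798 s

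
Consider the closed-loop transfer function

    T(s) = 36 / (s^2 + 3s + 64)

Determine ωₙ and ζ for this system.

ωₙ = 8 rad/s, ζ = 0.1875

Compare the denominator to the standard form s^2 + 2ζωₙs + ωₙ².
ωₙ² = 64, so ωₙ = 8 rad/s.
2ζωₙ = 3, so ζ = 3/(2·8) = 0.1875.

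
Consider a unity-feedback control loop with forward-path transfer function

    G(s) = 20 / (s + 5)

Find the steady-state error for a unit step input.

G(s) has no poles at the origin.
This is a Type 0 system. Kp = lim_{s→0} G(s) = 20/5 = 4.
e_ss = 1/(1 + Kp) = 1/(1 + 4) = 1/5 ≈ 0.2000.

e_ss = 0.2000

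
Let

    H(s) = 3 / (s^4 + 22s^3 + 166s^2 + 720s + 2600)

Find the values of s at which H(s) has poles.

The poles are the roots of the denominator s^4 + 22s^3 + 166s^2 + 720s + 2600 = 0.
Trying s = -10: the polynomial evaluates to 0, so (s + 10) is a factor.
Dividing out leaves s^3 + 12s^2 + 46s + 260 = 0.
This factors further as (s^2 + 2s + 26)(s + 10) = 0.

s = -10, -1 + 5j, -1 - 5j, -10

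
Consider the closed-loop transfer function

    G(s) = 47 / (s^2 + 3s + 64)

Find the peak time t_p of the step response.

Comparing s^2 + 3s + 64 to s^2 + 2ζωₙs + ωₙ²: ωₙ = 8 rad/s and ζ = 3/(2·8) = 0.1875.
ζωₙ = 3/2 = 1.5, so ω_d = ωₙ√(1−ζ²) = √(ωₙ² − (ζωₙ)²) = √(64 − 1.5²) = √61.75 ≈ 7.858 rad/s.
t_p = π/ω_d = π/7.858 ≈ 0.3998 s.

t_p ≈ 0.3998 s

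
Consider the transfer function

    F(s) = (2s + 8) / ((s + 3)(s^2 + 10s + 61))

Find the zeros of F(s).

Set the numerator to zero: 2s + 8 = 0, i.e. 2·(s + 4) = 0.
So s = -4.

s = -4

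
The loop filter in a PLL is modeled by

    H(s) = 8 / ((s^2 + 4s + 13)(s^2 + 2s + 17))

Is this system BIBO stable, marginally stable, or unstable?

The poles can be read from the denominator factors: s = -2 + 3j, -2 - 3j, -1 + 4j, -1 - 4j.
Since all poles lie strictly in the left half-plane, the system is stable.

stable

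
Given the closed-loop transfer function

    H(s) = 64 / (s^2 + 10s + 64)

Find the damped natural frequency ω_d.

Comparing s^2 + 10s + 64 to s^2 + 2ζωₙs + ωₙ²: ωₙ = 8 rad/s and ζ = 10/(2·8) = 0.625.
ζωₙ = 10/2 = 5, so ω_d = ωₙ√(1−ζ²) = √(ωₙ² − (ζωₙ)²) = √(64 − 5²) = √39 ≈ 6.245 rad/s.

ω_d ≈ 6.245 rad/s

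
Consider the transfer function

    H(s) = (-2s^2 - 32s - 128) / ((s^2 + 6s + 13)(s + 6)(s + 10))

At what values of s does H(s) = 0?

s = -8, -8

Set the numerator to zero: -2s^2 - 32s - 128 = 0, i.e. -2·(s^2 + 16s + 64) = 0.
Factoring: (s + 8)^2 = 0.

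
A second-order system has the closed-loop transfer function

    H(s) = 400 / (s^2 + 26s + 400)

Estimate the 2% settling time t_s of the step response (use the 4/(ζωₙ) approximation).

t_s ≈ 0.3077 s

Comparing s^2 + 26s + 400 to s^2 + 2ζωₙs + ωₙ²: ωₙ = 20 rad/s and ζ = 26/(2·20) = 0.65.
ζωₙ = 26/2 = 13, so t_s ≈ 4/(ζωₙ) = 4/13 ≈ 0.3077 s.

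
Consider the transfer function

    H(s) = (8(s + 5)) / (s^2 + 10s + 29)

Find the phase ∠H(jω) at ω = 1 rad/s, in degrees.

∠H(j1) ≈ -8.344°

At s = j1: numerator = 40 + j8, denominator = 28 + j10.
∠H = ∠num − ∠den = 11.310° − (19.654°) = -8.344°.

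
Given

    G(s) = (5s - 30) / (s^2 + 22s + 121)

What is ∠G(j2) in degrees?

At s = j2: numerator = -30 + j10, denominator = 117 + j44.
∠G = ∠num − ∠den = 161.57° − (20.610°) = 141.0°.

∠G(j2) ≈ 141.0°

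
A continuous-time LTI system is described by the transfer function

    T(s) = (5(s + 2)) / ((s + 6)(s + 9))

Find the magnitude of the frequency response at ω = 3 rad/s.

|T(j3)| ≈ 0.2833

Substitute s = j3: numerator = 10 + j15, denominator = 45 + j45.
|T(j3)| = |10 + j15| / |45 + j45| = 18.028 / 63.640 ≈ 0.2833.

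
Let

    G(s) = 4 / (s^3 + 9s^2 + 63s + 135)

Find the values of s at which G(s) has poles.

s = -3 ± 6j, -3

The poles are the roots of the denominator s^3 + 9s^2 + 63s + 135 = 0.
Trying s = -3: the polynomial evaluates to 0, so (s + 3) is a factor.
Dividing out leaves s^2 + 6s + 45 = 0.
The quadratic formula then gives s = -3 ± 6j.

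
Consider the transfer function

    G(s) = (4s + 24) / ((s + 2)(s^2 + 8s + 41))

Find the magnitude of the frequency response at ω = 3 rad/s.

|G(j3)| ≈ 0.1861

Substitute s = j3: numerator = 24 + j12, denominator = -8 + j144.
|G(j3)| = |24 + j12| / |-8 + j144| = 26.833 / 144.22 ≈ 0.1861.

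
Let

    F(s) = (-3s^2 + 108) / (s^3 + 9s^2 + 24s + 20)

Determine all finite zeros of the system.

Set the numerator to zero: -3s^2 + 108 = 0, i.e. -3·(s^2 - 36) = 0.
Factoring: (s + 6)(s - 6) = 0.

s = -6, 6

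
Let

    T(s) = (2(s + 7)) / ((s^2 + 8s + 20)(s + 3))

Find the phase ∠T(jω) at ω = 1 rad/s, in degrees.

At s = j1: numerator = 14 + j2, denominator = 49 + j43.
∠T = ∠num − ∠den = 8.1301° − (41.269°) = -33.14°.

∠T(j1) ≈ -33.14°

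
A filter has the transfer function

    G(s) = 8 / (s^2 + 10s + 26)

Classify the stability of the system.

The denominator s^2 + 10s + 26 factors as (s^2 + 10s + 26), giving poles at s = -5 + j, -5 - j.
Since all poles lie strictly in the left half-plane, the system is stable.

stable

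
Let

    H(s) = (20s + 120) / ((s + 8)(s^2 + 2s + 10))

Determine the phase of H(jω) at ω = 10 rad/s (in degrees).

∠H(j10) ≈ -159.8°

At s = j10: numerator = 120 + j200, denominator = -920 - j740.
∠H = ∠num − ∠den = 59.036° − (-141.19°) = 200.2°, which wraps to -159.8°.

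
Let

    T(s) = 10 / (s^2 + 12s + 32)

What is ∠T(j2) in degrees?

At s = j2: numerator = 10, denominator = 28 + j24.
∠T = ∠num − ∠den = 0° − (40.601°) = -40.60°.

∠T(j2) ≈ -40.60°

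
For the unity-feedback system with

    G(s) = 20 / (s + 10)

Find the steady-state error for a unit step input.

G(s) has no poles at the origin.
This is a Type 0 system. Kp = lim_{s→0} G(s) = 20/10 = 2.
e_ss = 1/(1 + Kp) = 1/(1 + 2) = 1/3 ≈ 0.3333.

e_ss = 0.3333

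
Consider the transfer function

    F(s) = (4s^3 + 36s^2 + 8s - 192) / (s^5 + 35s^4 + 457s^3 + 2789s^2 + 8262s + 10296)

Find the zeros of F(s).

s = -3, -8, 2

Set the numerator to zero: 4s^3 + 36s^2 + 8s - 192 = 0, i.e. 4·(s^3 + 9s^2 + 2s - 48) = 0.
Factoring: (s + 3)(s + 8)(s - 2) = 0.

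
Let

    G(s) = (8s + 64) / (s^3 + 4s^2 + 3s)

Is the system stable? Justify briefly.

The denominator s^3 + 4s^2 + 3s factors as s(s + 1)(s + 3), giving poles at s = 0, -1, -3.
Since the simple pole(s) at s = 0 lie on the jω-axis with none in the right half-plane, the system is marginally stable.

marginally stable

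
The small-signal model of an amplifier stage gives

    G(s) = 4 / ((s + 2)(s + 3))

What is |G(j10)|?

Substitute s = j10: numerator = 4, denominator = -94 + j50.
|G(j10)| = |4| / |-94 + j50| = 4 / 106.47 ≈ 0.03757.

|G(j10)| ≈ 0.03757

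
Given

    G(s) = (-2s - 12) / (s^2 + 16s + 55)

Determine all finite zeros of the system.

Set the numerator to zero: -2s - 12 = 0, i.e. -2·(s + 6) = 0.
So s = -6.

s = -6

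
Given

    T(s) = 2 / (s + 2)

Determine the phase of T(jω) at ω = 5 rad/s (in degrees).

∠T(j5) ≈ -68.20°

At s = j5: numerator = 2, denominator = 2 + j5.
∠T = ∠num − ∠den = 0° − (68.199°) = -68.20°.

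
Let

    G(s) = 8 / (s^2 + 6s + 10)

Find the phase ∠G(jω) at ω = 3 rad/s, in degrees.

At s = j3: numerator = 8, denominator = 1 + j18.
∠G = ∠num − ∠den = 0° − (86.820°) = -86.82°.

∠G(j3) ≈ -86.82°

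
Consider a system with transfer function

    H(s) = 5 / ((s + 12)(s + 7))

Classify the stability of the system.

stable

The poles can be read from the denominator factors: s = -12, -7.
Since all poles lie strictly in the left half-plane, the system is stable.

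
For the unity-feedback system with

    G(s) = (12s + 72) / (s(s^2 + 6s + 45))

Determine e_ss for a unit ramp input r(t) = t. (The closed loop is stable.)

G(s) has one pole at the origin.
This is a Type 1 system. Kv = lim_{s→0} s·G(s) = 72/45 = 8/5.
e_ss = 1/Kv = 1/(8/5) = 5/8 ≈ 0.6250.

e_ss = 0.6250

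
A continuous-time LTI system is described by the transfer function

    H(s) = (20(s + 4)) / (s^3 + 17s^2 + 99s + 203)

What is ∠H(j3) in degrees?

At s = j3: numerator = 80 + j60, denominator = 50 + j270.
∠H = ∠num − ∠den = 36.870° − (79.509°) = -42.64°.

∠H(j3) ≈ -42.64°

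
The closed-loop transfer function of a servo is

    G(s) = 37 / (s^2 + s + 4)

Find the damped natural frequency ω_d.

ω_d ≈ 1.936 rad/s

Comparing s^2 + s + 4 to s^2 + 2ζωₙs + ωₙ²: ωₙ = 2 rad/s and ζ = 1/(2·2) = 0.25.
ζωₙ = 1/2 = 0.5, so ω_d = ωₙ√(1−ζ²) = √(ωₙ² − (ζωₙ)²) = √(4 − 0.5²) = √3.75 ≈ 1.936 rad/s.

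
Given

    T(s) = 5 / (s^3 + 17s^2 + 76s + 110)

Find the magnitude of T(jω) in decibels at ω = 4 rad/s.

Substitute s = j4: numerator = 5, denominator = -162 + j240.
|T(j4)| = |5| / |-162 + j240| = 5 / 289.56 ≈ 0.01727.
In decibels: 20·log₁₀(0.01727) ≈ -35.3 dB.

|T(j4)|_dB ≈ -35.3 dB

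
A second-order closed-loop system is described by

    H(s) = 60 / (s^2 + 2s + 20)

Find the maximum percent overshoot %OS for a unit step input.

%OS ≈ 48.6%

Comparing s^2 + 2s + 20 to s^2 + 2ζωₙs + ωₙ²: ωₙ = √20 ≈ 4.472 rad/s and ζ = 2/(2·√20) ≈ 0.2236.
%OS = 100·exp(−πζ/√(1−ζ²)) = 100·exp(−π·0.2236/√(1−0.2236²)) ≈ 48.6%.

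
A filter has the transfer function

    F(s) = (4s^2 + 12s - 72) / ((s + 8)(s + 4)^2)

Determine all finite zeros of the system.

Set the numerator to zero: 4s^2 + 12s - 72 = 0, i.e. 4·(s^2 + 3s - 18) = 0.
Factoring: (s - 3)(s + 6) = 0.

s = 3, -6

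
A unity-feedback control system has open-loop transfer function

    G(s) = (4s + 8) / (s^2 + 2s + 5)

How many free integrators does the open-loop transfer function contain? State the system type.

Type 0

The denominator has no factor of s at the origin — no free integrator — so this is a Type 0 system.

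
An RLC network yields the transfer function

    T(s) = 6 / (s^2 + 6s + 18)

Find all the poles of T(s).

The poles are the roots of the denominator s^2 + 6s + 18 = 0.
Using the quadratic formula: s = (-6 ± √(-36))/2 = -3 ± 3j.

s = -3 ± 3j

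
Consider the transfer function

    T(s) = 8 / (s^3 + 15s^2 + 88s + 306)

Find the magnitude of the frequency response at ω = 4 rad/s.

Substitute s = j4: numerator = 8, denominator = 66 + j288.
|T(j4)| = |8| / |66 + j288| = 8 / 295.47 ≈ 0.02708.

|T(j4)| ≈ 0.02708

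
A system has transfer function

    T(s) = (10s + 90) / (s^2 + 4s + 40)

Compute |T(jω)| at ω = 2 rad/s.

Substitute s = j2: numerator = 90 + j20, denominator = 36 + j8.
|T(j2)| = |90 + j20| / |36 + j8| = 92.195 / 36.878 = 2.500.

|T(j2)| = 2.500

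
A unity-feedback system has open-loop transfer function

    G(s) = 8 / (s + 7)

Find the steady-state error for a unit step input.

G(s) has no poles at the origin.
This is a Type 0 system. Kp = lim_{s→0} G(s) = 8/7.
e_ss = 1/(1 + Kp) = 1/(1 + 8/7) = 7/15 ≈ 0.4667.

e_ss = 0.4667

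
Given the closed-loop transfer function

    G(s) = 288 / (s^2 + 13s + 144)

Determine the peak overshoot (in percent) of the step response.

Comparing s^2 + 13s + 144 to s^2 + 2ζωₙs + ωₙ²: ωₙ = 12 rad/s and ζ = 13/(2·12) ≈ 0.5417.
%OS = 100·exp(−πζ/√(1−ζ²)) = 100·exp(−π·0.5417/√(1−0.5417²)) ≈ 13.2%.

%OS ≈ 13.2%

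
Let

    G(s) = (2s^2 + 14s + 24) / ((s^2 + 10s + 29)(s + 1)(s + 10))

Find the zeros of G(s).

s = -3, -4

Set the numerator to zero: 2s^2 + 14s + 24 = 0, i.e. 2·(s^2 + 7s + 12) = 0.
Factoring: (s + 3)(s + 4) = 0.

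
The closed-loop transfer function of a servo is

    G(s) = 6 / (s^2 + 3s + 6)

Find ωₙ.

ωₙ ≈ 2.449 rad/s

Compare the denominator to the standard form s^2 + 2ζωₙs + ωₙ².
ωₙ² = 6, so ωₙ = √6 ≈ 2.449 rad/s.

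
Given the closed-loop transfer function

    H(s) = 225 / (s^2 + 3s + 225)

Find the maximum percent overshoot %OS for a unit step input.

%OS ≈ 72.9%

Comparing s^2 + 3s + 225 to s^2 + 2ζωₙs + ωₙ²: ωₙ = 15 rad/s and ζ = 3/(2·15) = 0.1.
%OS = 100·exp(−πζ/√(1−ζ²)) = 100·exp(−π·0.1/√(1−0.1²)) ≈ 72.9%.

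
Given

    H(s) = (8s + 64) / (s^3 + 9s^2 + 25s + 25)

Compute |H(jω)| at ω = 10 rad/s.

Substitute s = j10: numerator = 64 + j80, denominator = -875 - j750.
|H(j10)| = |64 + j80| / |-875 - j750| = 102.45 / 1152.4 ≈ 0.08890.

|H(j10)| ≈ 0.08890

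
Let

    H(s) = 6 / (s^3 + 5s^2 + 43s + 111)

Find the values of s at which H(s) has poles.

The poles are the roots of the denominator s^3 + 5s^2 + 43s + 111 = 0.
Trying s = -3: the polynomial evaluates to 0, so (s + 3) is a factor.
Dividing out leaves s^2 + 2s + 37 = 0.
The quadratic formula then gives s = -1 ± 6j.

s = -1 ± 6j, -3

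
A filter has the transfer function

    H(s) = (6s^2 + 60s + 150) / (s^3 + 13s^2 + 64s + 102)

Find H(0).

Set s = 0: H(0) = (150) / (102) = 25/17.

H(0) = 25/17 ≈ 1.471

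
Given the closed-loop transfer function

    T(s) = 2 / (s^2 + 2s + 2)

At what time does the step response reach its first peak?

Comparing s^2 + 2s + 2 to s^2 + 2ζωₙs + ωₙ²: ωₙ = √2 ≈ 1.414 rad/s and ζ = 2/(2·√2) ≈ 0.7071.
ζωₙ = 2/2 = 1, so ω_d = ωₙ√(1−ζ²) = √(ωₙ² − (ζωₙ)²) = √(2 − 1²) = √1 = 1 rad/s.
t_p = π/ω_d = π/1 ≈ 3.142 s.

t_p ≈ 3.142 s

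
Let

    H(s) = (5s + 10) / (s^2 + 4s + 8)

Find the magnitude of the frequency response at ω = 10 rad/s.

Substitute s = j10: numerator = 10 + j50, denominator = -92 + j40.
|H(j10)| = |10 + j50| / |-92 + j40| = 50.990 / 100.32 ≈ 0.5083.

|H(j10)| ≈ 0.5083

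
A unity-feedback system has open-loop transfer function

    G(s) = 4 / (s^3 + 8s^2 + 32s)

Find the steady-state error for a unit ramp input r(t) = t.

e_ss = 8

G(s) has one pole at the origin.
This is a Type 1 system. Kv = lim_{s→0} s·G(s) = 4/32 = 1/8.
e_ss = 1/Kv = 1/(1/8) = 8.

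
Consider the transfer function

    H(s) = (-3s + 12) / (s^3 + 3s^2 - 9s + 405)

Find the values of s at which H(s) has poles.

The poles are the roots of the denominator s^3 + 3s^2 - 9s + 405 = 0.
Trying s = -9: the polynomial evaluates to 0, so (s + 9) is a factor.
Dividing out leaves s^2 - 6s + 45 = 0.
The quadratic formula then gives s = 3 ± 6j.

s = 3 + 6j, 3 - 6j, -9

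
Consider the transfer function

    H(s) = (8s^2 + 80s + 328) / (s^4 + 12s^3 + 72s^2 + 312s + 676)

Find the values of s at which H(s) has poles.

s = -5 ± j, -1 ± 5j

The poles are the roots of the denominator s^4 + 12s^3 + 72s^2 + 312s + 676 = 0.
No real roots exist; factor into two real quadratics: (s^2 + 10s + 26)(s^2 + 2s + 26) = 0.
Each quadratic gives a conjugate pair via the quadratic formula.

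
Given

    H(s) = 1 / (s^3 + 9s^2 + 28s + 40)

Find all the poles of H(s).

s = -2 ± 2j, -5

The poles are the roots of the denominator s^3 + 9s^2 + 28s + 40 = 0.
Trying s = -5: the polynomial evaluates to 0, so (s + 5) is a factor.
Dividing out leaves s^2 + 4s + 8 = 0.
The quadratic formula then gives s = -2 ± 2j.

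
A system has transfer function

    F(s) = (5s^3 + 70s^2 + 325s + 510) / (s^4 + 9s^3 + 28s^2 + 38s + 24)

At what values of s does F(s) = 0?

Set the numerator to zero: 5s^3 + 70s^2 + 325s + 510 = 0, i.e. 5·(s^3 + 14s^2 + 65s + 102) = 0.
Factoring: (s + 6)(s^2 + 8s + 17) = 0.

s = -6, -4 + j, -4 - j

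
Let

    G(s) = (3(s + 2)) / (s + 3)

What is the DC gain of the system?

G(0) = 2

At s = 0 each factor (s + a) contributes a and each (s^2 + bs + c) contributes c.
G(0) = 3·(2) / ((3)) = 6/3 = 2.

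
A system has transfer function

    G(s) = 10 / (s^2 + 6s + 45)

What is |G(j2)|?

|G(j2)| ≈ 0.2341

Substitute s = j2: numerator = 10, denominator = 41 + j12.
|G(j2)| = |10| / |41 + j12| = 10 / 42.720 ≈ 0.2341.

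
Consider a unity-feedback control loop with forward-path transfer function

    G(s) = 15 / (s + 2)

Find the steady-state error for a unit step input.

G(s) has no poles at the origin.
This is a Type 0 system. Kp = lim_{s→0} G(s) = 15/2.
e_ss = 1/(1 + Kp) = 1/(1 + 15/2) = 2/17 ≈ 0.1176.

e_ss = 0.1176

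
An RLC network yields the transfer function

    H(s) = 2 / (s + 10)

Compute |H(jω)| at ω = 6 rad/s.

Substitute s = j6: numerator = 2, denominator = 10 + j6.
|H(j6)| = |2| / |10 + j6| = 2 / 11.662 ≈ 0.1715.

|H(j6)| ≈ 0.1715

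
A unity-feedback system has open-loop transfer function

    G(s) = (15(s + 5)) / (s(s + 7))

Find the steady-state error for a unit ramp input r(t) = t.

e_ss = 0.09333

G(s) has one pole at the origin.
This is a Type 1 system. Kv = lim_{s→0} s·G(s) = 75/7.
e_ss = 1/Kv = 1/(75/7) = 7/75 ≈ 0.09333.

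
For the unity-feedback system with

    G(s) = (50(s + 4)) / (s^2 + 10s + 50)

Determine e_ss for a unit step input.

G(s) has no poles at the origin.
This is a Type 0 system. Kp = lim_{s→0} G(s) = 200/50 = 4.
e_ss = 1/(1 + Kp) = 1/(1 + 4) = 1/5 ≈ 0.2000.

e_ss = 0.2000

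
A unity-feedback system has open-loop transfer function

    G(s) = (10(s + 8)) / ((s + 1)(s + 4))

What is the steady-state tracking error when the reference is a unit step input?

G(s) has no poles at the origin.
This is a Type 0 system. Kp = lim_{s→0} G(s) = 80/4 = 20.
e_ss = 1/(1 + Kp) = 1/(1 + 20) = 1/21 ≈ 0.04762.

e_ss = 0.04762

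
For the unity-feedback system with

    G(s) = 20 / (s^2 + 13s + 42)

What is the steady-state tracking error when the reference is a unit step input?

G(s) has no poles at the origin.
This is a Type 0 system. Kp = lim_{s→0} G(s) = 20/42 = 10/21.
e_ss = 1/(1 + Kp) = 1/(1 + 10/21) = 21/31 ≈ 0.6774.

e_ss = 0.6774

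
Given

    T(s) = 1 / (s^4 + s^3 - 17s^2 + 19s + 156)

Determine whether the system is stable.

The denominator s^4 + s^3 - 17s^2 + 19s + 156 factors as (s + 4)(s^2 - 6s + 13)(s + 3), giving poles at s = -4, 3 + 2j, 3 - 2j, -3.
Since the pole(s) at s = 3 ± 2j lie in the right half-plane, the system is unstable.

unstable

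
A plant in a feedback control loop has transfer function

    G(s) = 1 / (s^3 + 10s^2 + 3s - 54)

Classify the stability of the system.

unstable

The denominator s^3 + 10s^2 + 3s - 54 factors as (s + 3)(s - 2)(s + 9), giving poles at s = -3, 2, -9.
Since the pole(s) at s = 2 lie in the right half-plane, the system is unstable.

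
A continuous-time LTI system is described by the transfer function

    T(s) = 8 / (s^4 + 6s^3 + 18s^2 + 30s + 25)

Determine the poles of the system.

The poles are the roots of the denominator s^4 + 6s^3 + 18s^2 + 30s + 25 = 0.
No real roots exist; factor into two real quadratics: (s^2 + 4s + 5)(s^2 + 2s + 5) = 0.
Each quadratic gives a conjugate pair via the quadratic formula.

s = -2 + j, -2 - j, -1 + 2j, -1 - 2j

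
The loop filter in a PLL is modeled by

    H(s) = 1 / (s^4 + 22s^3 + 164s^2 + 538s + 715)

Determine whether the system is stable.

stable

The denominator s^4 + 22s^3 + 164s^2 + 538s + 715 factors as (s + 5)(s^2 + 6s + 13)(s + 11), giving poles at s = -5, -3 + 2j, -3 - 2j, -11.
Since all poles lie strictly in the left half-plane, the system is stable.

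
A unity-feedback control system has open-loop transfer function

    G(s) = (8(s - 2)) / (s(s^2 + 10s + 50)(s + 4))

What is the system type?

Type 1

The denominator has 1 factor of s at the origin (free integrator), so this is a Type 1 system.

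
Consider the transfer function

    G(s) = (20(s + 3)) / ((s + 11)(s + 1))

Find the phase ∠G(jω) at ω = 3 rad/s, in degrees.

At s = j3: numerator = 60 + j60, denominator = 2 + j36.
∠G = ∠num − ∠den = 45° − (86.820°) = -41.82°.

∠G(j3) ≈ -41.82°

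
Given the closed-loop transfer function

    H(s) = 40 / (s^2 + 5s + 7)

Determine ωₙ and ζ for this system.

Compare the denominator to the standard form s^2 + 2ζωₙs + ωₙ².
ωₙ² = 7, so ωₙ = √7 ≈ 2.646 rad/s.
2ζωₙ = 5, so ζ = 5/(2·√7) ≈ 0.9449.
With ζ = 0.9449 the response is underdamped.

ωₙ ≈ 2.646 rad/s, ζ ≈ 0.9449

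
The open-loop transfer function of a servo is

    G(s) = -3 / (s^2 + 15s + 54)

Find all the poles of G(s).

The poles are the roots of the denominator s^2 + 15s + 54 = 0.
Factoring: (s + 9)(s + 6) = 0, so s = -9 and s = -6.

s = -9, -6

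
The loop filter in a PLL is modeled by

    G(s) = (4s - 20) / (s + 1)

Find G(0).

Set s = 0: G(0) = (-20) / (1) = -20.

G(0) = -20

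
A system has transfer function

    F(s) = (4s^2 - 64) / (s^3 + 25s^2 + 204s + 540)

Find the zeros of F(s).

s = 4, -4

Set the numerator to zero: 4s^2 - 64 = 0, i.e. 4·(s^2 - 16) = 0.
Factoring: (s - 4)(s + 4) = 0.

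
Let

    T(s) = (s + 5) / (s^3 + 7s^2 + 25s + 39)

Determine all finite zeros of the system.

s = -5

Set the numerator to zero: s + 5 = 0.
So s = -5.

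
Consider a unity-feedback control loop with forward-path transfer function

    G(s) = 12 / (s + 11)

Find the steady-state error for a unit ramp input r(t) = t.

G(s) has no poles at the origin.
This is a Type 0 system; Kv = lim_{s→0} s·G(s) = 0, so the steady-state error for a ramp input is infinite.

e_ss = ∞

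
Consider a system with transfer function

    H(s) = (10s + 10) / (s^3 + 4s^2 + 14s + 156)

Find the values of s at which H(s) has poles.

The poles are the roots of the denominator s^3 + 4s^2 + 14s + 156 = 0.
Trying s = -6: the polynomial evaluates to 0, so (s + 6) is a factor.
Dividing out leaves s^2 - 2s + 26 = 0.
The quadratic formula then gives s = 1 ± 5j.

s = 1 ± 5j, -6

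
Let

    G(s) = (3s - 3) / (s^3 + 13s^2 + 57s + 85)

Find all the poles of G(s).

The poles are the roots of the denominator s^3 + 13s^2 + 57s + 85 = 0.
Trying s = -5: the polynomial evaluates to 0, so (s + 5) is a factor.
Dividing out leaves s^2 + 8s + 17 = 0.
The quadratic formula then gives s = -4 ± 1j.

s = -4 + j, -4 - j, -5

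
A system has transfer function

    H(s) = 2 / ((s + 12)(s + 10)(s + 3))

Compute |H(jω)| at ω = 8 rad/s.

Substitute s = j8: numerator = 2, denominator = -1240 + j976.
|H(j8)| = |2| / |-1240 + j976| = 2 / 1578.0 ≈ 0.001267.

|H(j8)| ≈ 0.001267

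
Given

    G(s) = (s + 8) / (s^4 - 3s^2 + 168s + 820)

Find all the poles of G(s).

The poles are the roots of the denominator s^4 - 3s^2 + 168s + 820 = 0.
No real roots exist; factor into two real quadratics: (s^2 + 8s + 20)(s^2 - 8s + 41) = 0.
Each quadratic gives a conjugate pair via the quadratic formula.

s = -4 + 2j, -4 - 2j, 4 + 5j, 4 - 5j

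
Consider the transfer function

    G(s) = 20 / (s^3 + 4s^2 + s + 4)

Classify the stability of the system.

The denominator s^3 + 4s^2 + s + 4 factors as (s^2 + 1)(s + 4), giving poles at s = ±j, -4.
Since the simple pole(s) at s = ±j lie on the jω-axis with none in the right half-plane, the system is marginally stable.

marginally stable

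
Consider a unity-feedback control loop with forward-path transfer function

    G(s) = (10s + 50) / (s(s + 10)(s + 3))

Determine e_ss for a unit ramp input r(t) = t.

G(s) has one pole at the origin.
This is a Type 1 system. Kv = lim_{s→0} s·G(s) = 50/30 = 5/3.
e_ss = 1/Kv = 1/(5/3) = 3/5 ≈ 0.6000.

e_ss = 0.6000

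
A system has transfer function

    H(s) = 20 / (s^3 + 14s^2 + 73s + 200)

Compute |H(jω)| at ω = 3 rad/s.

Substitute s = j3: numerator = 20, denominator = 74 + j192.
|H(j3)| = |20| / |74 + j192| = 20 / 205.77 ≈ 0.09720.

|H(j3)| ≈ 0.09720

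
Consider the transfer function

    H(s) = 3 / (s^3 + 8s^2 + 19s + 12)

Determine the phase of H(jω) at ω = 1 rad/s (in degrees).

At s = j1: numerator = 3, denominator = 4 + j18.
∠H = ∠num − ∠den = 0° − (77.471°) = -77.47°.

∠H(j1) ≈ -77.47°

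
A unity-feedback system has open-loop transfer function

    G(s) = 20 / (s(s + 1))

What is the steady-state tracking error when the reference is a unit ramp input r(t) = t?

e_ss = 0.05000

G(s) has one pole at the origin.
This is a Type 1 system. Kv = lim_{s→0} s·G(s) = 20/1.
e_ss = 1/Kv = 1/(20) = 1/20 ≈ 0.05000.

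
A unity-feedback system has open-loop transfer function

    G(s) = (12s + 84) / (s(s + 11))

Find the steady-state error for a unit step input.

e_ss = 0

G(s) has one pole at the origin.
This is a Type 1 system; for a step input the steady-state error is zero.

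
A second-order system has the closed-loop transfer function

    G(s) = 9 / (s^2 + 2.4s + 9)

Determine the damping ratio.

Compare the denominator to the standard form s^2 + 2ζωₙs + ωₙ².
ωₙ² = 9, so ωₙ = 3 rad/s.
2ζωₙ = 2.4, so ζ = 2.4/(2·3) = 0.4.
With ζ = 0.4 the response is underdamped.

ζ = 0.4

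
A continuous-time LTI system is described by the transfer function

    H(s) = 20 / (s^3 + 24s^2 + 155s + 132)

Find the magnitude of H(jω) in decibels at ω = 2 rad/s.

|H(j2)|_dB ≈ -23.6 dB

Substitute s = j2: numerator = 20, denominator = 36 + j302.
|H(j2)| = |20| / |36 + j302| = 20 / 304.14 ≈ 0.06576.
In decibels: 20·log₁₀(0.06576) ≈ -23.6 dB.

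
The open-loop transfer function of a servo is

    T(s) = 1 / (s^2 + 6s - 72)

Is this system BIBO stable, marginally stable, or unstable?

The denominator s^2 + 6s - 72 factors as (s - 6)(s + 12), giving poles at s = 6, -12.
Since the pole(s) at s = 6 lie in the right half-plane, the system is unstable.

unstable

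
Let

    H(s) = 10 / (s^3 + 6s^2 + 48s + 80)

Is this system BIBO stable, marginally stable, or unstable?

The denominator s^3 + 6s^2 + 48s + 80 factors as (s + 2)(s^2 + 4s + 40), giving poles at s = -2, -2 + 6j, -2 - 6j.
Since all poles lie strictly in the left half-plane, the system is stable.

stable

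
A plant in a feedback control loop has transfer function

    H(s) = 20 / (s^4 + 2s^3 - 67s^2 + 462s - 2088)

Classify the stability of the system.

The denominator s^4 + 2s^3 - 67s^2 + 462s - 2088 factors as (s^2 - 4s + 29)(s + 12)(s - 6), giving poles at s = 2 + 5j, 2 - 5j, -12, 6.
Since the pole(s) at s = 2 + 5j, 2 - 5j, 6 lie in the right half-plane, the system is unstable.

unstable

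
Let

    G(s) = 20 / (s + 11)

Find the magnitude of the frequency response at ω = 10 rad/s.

|G(j10)| ≈ 1.345

Substitute s = j10: numerator = 20, denominator = 11 + j10.
|G(j10)| = |20| / |11 + j10| = 20 / 14.866 ≈ 1.345.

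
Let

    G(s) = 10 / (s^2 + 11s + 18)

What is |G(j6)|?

|G(j6)| ≈ 0.1462

Substitute s = j6: numerator = 10, denominator = -18 + j66.
|G(j6)| = |10| / |-18 + j66| = 10 / 68.411 ≈ 0.1462.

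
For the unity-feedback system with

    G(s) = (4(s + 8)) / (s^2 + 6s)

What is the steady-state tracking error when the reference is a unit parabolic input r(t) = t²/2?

G(s) has one pole at the origin.
This is a Type 1 system; Ka = lim_{s→0} s^2·G(s) = 0, so the steady-state error for a parabola input is infinite.

e_ss = ∞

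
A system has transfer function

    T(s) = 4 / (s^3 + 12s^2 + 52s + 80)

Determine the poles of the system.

s = -4 ± 2j, -4

The poles are the roots of the denominator s^3 + 12s^2 + 52s + 80 = 0.
Trying s = -4: the polynomial evaluates to 0, so (s + 4) is a factor.
Dividing out leaves s^2 + 8s + 20 = 0.
The quadratic formula then gives s = -4 ± 2j.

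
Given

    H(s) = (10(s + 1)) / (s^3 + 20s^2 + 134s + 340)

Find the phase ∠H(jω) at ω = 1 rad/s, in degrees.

∠H(j1) ≈ 22.43°

At s = j1: numerator = 10 + j10, denominator = 320 + j133.
∠H = ∠num − ∠den = 45° − (22.569°) = 22.43°.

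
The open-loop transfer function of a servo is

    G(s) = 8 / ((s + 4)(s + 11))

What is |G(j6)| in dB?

|G(j6)|_dB ≈ -21.1 dB

Substitute s = j6: numerator = 8, denominator = 8 + j90.
|G(j6)| = |8| / |8 + j90| = 8 / 90.355 ≈ 0.08854.
In decibels: 20·log₁₀(0.08854) ≈ -21.1 dB.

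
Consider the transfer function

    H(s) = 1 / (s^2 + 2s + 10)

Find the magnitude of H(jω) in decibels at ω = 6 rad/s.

|H(j6)|_dB ≈ -29.1 dB

Substitute s = j6: numerator = 1, denominator = -26 + j12.
|H(j6)| = |1| / |-26 + j12| = 1 / 28.636 ≈ 0.03492.
In decibels: 20·log₁₀(0.03492) ≈ -29.1 dB.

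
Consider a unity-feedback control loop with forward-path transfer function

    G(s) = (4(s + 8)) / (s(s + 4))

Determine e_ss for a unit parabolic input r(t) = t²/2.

G(s) has one pole at the origin.
This is a Type 1 system; Ka = lim_{s→0} s^2·G(s) = 0, so the steady-state error for a parabola input is infinite.

e_ss = ∞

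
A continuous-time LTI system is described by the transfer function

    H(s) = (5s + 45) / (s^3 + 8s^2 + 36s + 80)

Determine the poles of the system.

The poles are the roots of the denominator s^3 + 8s^2 + 36s + 80 = 0.
Trying s = -4: the polynomial evaluates to 0, so (s + 4) is a factor.
Dividing out leaves s^2 + 4s + 20 = 0.
The quadratic formula then gives s = -2 ± 4j.

s = -2 + 4j, -2 - 4j, -4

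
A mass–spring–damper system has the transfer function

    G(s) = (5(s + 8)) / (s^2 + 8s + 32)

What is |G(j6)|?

|G(j6)| ≈ 1.038

Substitute s = j6: numerator = 40 + j30, denominator = -4 + j48.
|G(j6)| = |40 + j30| / |-4 + j48| = 50 / 48.166 ≈ 1.038.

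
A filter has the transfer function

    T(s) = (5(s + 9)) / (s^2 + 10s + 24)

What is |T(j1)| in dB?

|T(j1)|_dB ≈ 5.13 dB

Substitute s = j1: numerator = 45 + j5, denominator = 23 + j10.
|T(j1)| = |45 + j5| / |23 + j10| = 45.277 / 25.080 ≈ 1.805.
In decibels: 20·log₁₀(1.805) ≈ 5.13 dB.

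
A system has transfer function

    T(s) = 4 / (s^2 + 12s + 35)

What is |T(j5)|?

Substitute s = j5: numerator = 4, denominator = 10 + j60.
|T(j5)| = |4| / |10 + j60| = 4 / 60.828 ≈ 0.06576.

|T(j5)| ≈ 0.06576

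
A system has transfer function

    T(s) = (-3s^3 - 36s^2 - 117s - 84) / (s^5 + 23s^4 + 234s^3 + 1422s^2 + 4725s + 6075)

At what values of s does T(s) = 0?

Set the numerator to zero: -3s^3 - 36s^2 - 117s - 84 = 0, i.e. -3·(s^3 + 12s^2 + 39s + 28) = 0.
Factoring: (s + 4)(s + 7)(s + 1) = 0.

s = -4, -7, -1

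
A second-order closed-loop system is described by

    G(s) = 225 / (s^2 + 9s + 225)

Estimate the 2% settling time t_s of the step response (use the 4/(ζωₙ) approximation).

t_s ≈ 0.8889 s

Comparing s^2 + 9s + 225 to s^2 + 2ζωₙs + ωₙ²: ωₙ = 15 rad/s and ζ = 9/(2·15) = 0.3.
ζωₙ = 9/2 = 4.5, so t_s ≈ 4/(ζωₙ) = 4/4.5 ≈ 0.8889 s.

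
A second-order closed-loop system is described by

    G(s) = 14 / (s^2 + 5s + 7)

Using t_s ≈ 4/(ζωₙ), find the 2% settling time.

t_s ≈ 1.600 s

Comparing s^2 + 5s + 7 to s^2 + 2ζωₙs + ωₙ²: ωₙ = √7 ≈ 2.646 rad/s and ζ = 5/(2·√7) ≈ 0.9449.
ζωₙ = 5/2 = 2.5, so t_s ≈ 4/(ζωₙ) = 4/2.5 = 1.600 s.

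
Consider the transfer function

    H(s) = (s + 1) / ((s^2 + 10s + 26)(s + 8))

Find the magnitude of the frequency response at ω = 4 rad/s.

|H(j4)| ≈ 0.01118

Substitute s = j4: numerator = 1 + j4, denominator = -80 + j360.
|H(j4)| = |1 + j4| / |-80 + j360| = 4.1231 / 368.78 ≈ 0.01118.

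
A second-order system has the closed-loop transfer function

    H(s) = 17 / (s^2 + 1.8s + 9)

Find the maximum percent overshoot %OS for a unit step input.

Comparing s^2 + 1.8s + 9 to s^2 + 2ζωₙs + ωₙ²: ωₙ = 3 rad/s and ζ = 1.8/(2·3) = 0.3.
%OS = 100·exp(−πζ/√(1−ζ²)) = 100·exp(−π·0.3/√(1−0.3²)) ≈ 37.2%.

%OS ≈ 37.2%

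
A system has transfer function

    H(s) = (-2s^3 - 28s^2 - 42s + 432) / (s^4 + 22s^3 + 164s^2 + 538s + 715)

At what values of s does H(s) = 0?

Set the numerator to zero: -2s^3 - 28s^2 - 42s + 432 = 0, i.e. -2·(s^3 + 14s^2 + 21s - 216) = 0.
Factoring: (s + 9)(s + 8)(s - 3) = 0.

s = -9, -8, 3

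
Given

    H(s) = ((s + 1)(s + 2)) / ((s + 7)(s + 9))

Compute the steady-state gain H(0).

At s = 0 each factor (s + a) contributes a and each (s^2 + bs + c) contributes c.
H(0) = 1·(1) · (2) / ((7) · (9)) = 2/63 = 2/63.

H(0) = 2/63 ≈ 0.03175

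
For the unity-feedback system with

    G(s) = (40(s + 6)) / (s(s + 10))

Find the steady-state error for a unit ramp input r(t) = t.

e_ss = 0.04167

G(s) has one pole at the origin.
This is a Type 1 system. Kv = lim_{s→0} s·G(s) = 240/10 = 24.
e_ss = 1/Kv = 1/(24) = 1/24 ≈ 0.04167.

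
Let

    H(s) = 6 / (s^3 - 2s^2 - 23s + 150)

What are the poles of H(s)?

The poles are the roots of the denominator s^3 - 2s^2 - 23s + 150 = 0.
Trying s = -6: the polynomial evaluates to 0, so (s + 6) is a factor.
Dividing out leaves s^2 - 8s + 25 = 0.
The quadratic formula then gives s = 4 ± 3j.

s = 4 ± 3j, -6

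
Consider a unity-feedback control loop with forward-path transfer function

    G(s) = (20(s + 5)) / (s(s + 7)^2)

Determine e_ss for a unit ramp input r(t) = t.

e_ss = 0.4900

G(s) has one pole at the origin.
This is a Type 1 system. Kv = lim_{s→0} s·G(s) = 100/49.
e_ss = 1/Kv = 1/(100/49) = 49/100 ≈ 0.4900.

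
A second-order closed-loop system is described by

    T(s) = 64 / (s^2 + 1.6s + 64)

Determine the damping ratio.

ζ = 0.1

Compare the denominator to the standard form s^2 + 2ζωₙs + ωₙ².
ωₙ² = 64, so ωₙ = 8 rad/s.
2ζωₙ = 1.6, so ζ = 1.6/(2·8) = 0.1.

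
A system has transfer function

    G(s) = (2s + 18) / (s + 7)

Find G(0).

Set s = 0: G(0) = (18) / (7) = 18/7.

G(0) = 18/7 ≈ 2.571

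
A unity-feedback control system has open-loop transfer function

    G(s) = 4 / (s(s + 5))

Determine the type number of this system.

Type 1

The denominator has 1 factor of s at the origin (free integrator), so this is a Type 1 system.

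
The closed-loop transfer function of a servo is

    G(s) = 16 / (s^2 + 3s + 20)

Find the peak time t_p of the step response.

t_p ≈ 0.7457 s

Comparing s^2 + 3s + 20 to s^2 + 2ζωₙs + ωₙ²: ωₙ = √20 ≈ 4.472 rad/s and ζ = 3/(2·√20) ≈ 0.3354.
ζωₙ = 3/2 = 1.5, so ω_d = ωₙ√(1−ζ²) = √(ωₙ² − (ζωₙ)²) = √(20 − 1.5²) = √17.75 ≈ 4.213 rad/s.
t_p = π/ω_d = π/4.213 ≈ 0.7457 s.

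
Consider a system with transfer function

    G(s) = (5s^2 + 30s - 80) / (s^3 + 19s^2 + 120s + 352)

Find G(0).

Set s = 0: G(0) = (-80) / (352) = -5/22.

G(0) = -5/22 ≈ -0.2273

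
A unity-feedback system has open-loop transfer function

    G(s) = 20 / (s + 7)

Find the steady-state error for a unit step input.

G(s) has no poles at the origin.
This is a Type 0 system. Kp = lim_{s→0} G(s) = 20/7.
e_ss = 1/(1 + Kp) = 1/(1 + 20/7) = 7/27 ≈ 0.2593.

e_ss = 0.2593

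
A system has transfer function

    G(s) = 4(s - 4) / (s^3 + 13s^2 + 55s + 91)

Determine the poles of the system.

s = -7, -3 ± 2j

The poles are the roots of the denominator s^3 + 13s^2 + 55s + 91 = 0.
Trying s = -7: the polynomial evaluates to 0, so (s + 7) is a factor.
Dividing out leaves s^2 + 6s + 13 = 0.
The quadratic formula then gives s = -3 ± 2j.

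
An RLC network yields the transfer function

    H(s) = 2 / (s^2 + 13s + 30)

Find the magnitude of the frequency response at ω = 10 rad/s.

Substitute s = j10: numerator = 2, denominator = -70 + j130.
|H(j10)| = |2| / |-70 + j130| = 2 / 147.65 ≈ 0.01355.

|H(j10)| ≈ 0.01355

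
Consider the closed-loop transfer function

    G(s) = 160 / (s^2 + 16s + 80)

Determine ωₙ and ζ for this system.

ωₙ ≈ 8.944 rad/s, ζ ≈ 0.8944

Compare the denominator to the standard form s^2 + 2ζωₙs + ωₙ².
ωₙ² = 80, so ωₙ = √80 ≈ 8.944 rad/s.
2ζωₙ = 16, so ζ = 16/(2·√80) ≈ 0.8944.
With ζ = 0.8944 the response is underdamped.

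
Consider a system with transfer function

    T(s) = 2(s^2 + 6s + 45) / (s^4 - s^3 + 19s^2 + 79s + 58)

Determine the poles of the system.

s = 2 + 5j, 2 - 5j, -2, -1

The poles are the roots of the denominator s^4 - s^3 + 19s^2 + 79s + 58 = 0.
Trying s = -2: the polynomial evaluates to 0, so (s + 2) is a factor.
Dividing out leaves s^3 - 3s^2 + 25s + 29 = 0.
This factors further as (s^2 - 4s + 29)(s + 1) = 0.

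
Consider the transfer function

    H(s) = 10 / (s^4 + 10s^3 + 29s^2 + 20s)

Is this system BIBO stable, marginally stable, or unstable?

marginally stable

The denominator s^4 + 10s^3 + 29s^2 + 20s factors as s(s + 1)(s + 5)(s + 4), giving poles at s = 0, -1, -5, -4.
Since the simple pole(s) at s = 0 lie on the jω-axis with none in the right half-plane, the system is marginally stable.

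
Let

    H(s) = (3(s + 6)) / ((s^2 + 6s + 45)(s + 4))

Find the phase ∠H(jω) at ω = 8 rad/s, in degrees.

∠H(j8) ≈ -121.9°

At s = j8: numerator = 18 + j24, denominator = -460 + j40.
∠H = ∠num − ∠den = 53.130° − (175.03°) = -121.9°.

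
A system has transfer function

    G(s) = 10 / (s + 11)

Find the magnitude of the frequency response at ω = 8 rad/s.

|G(j8)| ≈ 0.7352

Substitute s = j8: numerator = 10, denominator = 11 + j8.
|G(j8)| = |10| / |11 + j8| = 10 / 13.601 ≈ 0.7352.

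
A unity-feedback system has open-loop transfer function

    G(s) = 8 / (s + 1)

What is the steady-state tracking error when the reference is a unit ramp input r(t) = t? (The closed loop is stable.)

e_ss = ∞

G(s) has no poles at the origin.
This is a Type 0 system; Kv = lim_{s→0} s·G(s) = 0, so the steady-state error for a ramp input is infinite.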